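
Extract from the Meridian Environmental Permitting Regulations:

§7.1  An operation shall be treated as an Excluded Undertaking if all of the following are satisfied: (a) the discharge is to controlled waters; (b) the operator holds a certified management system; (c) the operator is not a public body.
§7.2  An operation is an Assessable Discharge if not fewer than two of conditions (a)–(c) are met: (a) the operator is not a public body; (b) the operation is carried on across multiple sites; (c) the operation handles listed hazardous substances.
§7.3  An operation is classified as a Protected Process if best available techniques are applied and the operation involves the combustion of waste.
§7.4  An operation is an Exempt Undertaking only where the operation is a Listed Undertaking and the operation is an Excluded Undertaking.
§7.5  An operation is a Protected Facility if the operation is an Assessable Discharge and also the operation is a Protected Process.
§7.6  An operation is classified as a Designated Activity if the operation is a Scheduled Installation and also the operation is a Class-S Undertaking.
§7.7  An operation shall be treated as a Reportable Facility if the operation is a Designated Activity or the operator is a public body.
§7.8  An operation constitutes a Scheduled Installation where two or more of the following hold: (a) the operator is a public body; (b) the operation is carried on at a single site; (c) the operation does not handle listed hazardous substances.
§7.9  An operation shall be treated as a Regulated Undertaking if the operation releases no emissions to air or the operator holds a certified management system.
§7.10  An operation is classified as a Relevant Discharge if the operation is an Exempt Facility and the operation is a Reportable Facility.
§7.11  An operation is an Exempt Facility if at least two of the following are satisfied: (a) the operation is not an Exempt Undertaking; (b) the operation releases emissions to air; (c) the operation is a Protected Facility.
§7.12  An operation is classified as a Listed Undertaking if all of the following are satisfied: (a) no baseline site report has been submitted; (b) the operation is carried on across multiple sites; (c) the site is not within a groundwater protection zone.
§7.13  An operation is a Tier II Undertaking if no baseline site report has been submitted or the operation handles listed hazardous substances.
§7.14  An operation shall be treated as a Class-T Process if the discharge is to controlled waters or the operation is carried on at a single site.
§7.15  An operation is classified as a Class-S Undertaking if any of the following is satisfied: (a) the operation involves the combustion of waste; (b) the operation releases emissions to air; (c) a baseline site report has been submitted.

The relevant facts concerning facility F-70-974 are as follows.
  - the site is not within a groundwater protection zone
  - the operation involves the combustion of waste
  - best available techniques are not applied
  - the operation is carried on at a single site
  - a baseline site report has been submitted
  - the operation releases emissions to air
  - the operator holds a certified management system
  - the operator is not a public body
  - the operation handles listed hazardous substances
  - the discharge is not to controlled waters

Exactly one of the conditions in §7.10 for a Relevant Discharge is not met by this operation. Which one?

Reportable Facility

Under §7.12: no baseline site report has been submitted? no; and the operation is carried on across multiple sites? no; and the site is not within a groundwater protection zone? yes. So the operation is not a Listed Undertaking.
Under §7.1: the discharge is to controlled waters? no; and the operator holds a certified management system? yes; and the operator is not a public body? yes. So the operation is not an Excluded Undertaking.
Under §7.4: Listed Undertaking (§7.12)? no; and Excluded Undertaking (§7.1)? no. So the operation is not an Exempt Undertaking.
Under §7.2: the operator is not a public body? yes; the operation is carried on across multiple sites? no; the operation handles listed hazardous substances? yes — 2 of 3 hold (need ≥2) → satisfied.
Under §7.3: best available techniques are applied? no; and the operation involves the combustion of waste? yes. So the operation is not a Protected Process.
Under §7.5: Assessable Discharge (§7.2)? yes; and Protected Process (§7.3)? no. So the operation is not a Protected Facility.
Under §7.11: not an Exempt Undertaking (§7.4)? yes; the operation releases emissions to air? yes; Protected Facility (§7.5)? no — 2 of 3 hold (need ≥2) → satisfied.
Under §7.8: the operator is a public body? no; the operation is carried on at a single site? yes; the operation does not handle listed hazardous substances? no — 1 of 3 hold (need ≥2) → not satisfied.
Under §7.15: the operation involves the combustion of waste? yes; or the operation releases emissions to air? yes; or a baseline site report has been submitted? yes. So the operation is a Class-S Undertaking.
Under §7.6: Scheduled Installation (§7.8)? no; and Class-S Undertaking (§7.15)? yes. So the operation is not a Designated Activity.
Under §7.7: Designated Activity (§7.6)? no; or the operator is a public body? no. So the operation is not a Reportable Facility.
Under §7.10: Exempt Facility (§7.11)? yes; and Reportable Facility (§7.7)? no. So the operation is not a Relevant Discharge.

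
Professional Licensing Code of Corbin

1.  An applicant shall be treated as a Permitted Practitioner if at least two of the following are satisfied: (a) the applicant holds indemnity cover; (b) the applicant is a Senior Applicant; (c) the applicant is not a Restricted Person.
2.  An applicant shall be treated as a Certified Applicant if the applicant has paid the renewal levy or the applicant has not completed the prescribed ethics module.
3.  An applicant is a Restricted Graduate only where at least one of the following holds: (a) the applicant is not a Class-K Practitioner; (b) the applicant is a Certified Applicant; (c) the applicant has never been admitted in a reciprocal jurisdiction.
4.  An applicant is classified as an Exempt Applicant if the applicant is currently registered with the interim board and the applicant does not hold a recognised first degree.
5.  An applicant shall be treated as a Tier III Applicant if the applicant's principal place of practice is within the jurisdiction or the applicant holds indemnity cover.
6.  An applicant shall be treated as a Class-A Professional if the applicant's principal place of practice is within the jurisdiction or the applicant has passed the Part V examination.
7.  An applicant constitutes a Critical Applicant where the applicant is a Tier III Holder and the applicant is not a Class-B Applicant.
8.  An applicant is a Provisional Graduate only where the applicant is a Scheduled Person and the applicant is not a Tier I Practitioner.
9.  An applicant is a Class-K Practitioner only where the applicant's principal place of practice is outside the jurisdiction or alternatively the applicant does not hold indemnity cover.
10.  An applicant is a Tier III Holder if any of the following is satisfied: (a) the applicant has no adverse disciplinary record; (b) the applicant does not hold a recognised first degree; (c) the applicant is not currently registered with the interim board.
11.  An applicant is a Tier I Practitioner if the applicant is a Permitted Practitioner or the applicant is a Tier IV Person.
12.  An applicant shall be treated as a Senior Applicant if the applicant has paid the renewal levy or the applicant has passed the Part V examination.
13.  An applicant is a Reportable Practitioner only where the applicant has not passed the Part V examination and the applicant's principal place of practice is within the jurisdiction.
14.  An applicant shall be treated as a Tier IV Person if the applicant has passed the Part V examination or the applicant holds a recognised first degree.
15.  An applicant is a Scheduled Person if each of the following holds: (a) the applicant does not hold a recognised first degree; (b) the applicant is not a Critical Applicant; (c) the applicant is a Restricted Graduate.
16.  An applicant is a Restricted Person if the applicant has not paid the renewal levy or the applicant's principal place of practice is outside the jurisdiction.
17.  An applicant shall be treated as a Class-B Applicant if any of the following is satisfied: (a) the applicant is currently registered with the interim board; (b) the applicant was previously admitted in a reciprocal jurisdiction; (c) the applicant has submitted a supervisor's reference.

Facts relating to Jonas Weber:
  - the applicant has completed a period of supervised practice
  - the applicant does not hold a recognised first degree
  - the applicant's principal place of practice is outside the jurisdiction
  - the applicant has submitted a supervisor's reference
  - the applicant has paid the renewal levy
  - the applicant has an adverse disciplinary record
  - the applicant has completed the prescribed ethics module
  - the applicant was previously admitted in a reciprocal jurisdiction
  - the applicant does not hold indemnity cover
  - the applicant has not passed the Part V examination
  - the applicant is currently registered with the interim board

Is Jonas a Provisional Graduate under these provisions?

Yes

paragraph 10 — Tier III Holder: [the applicant has no adverse disciplinary record? no] OR [the applicant does not hold a recognised first degree? yes] OR [the applicant is not currently registered with the interim board? no] → satisfied.
paragraph 17 — Class-B Applicant: [the applicant is currently registered with the interim board? yes] OR [the applicant was previously admitted in a reciprocal jurisdiction? yes] OR [the applicant has submitted a supervisor's reference? yes] → satisfied.
paragraph 7 — Critical Applicant: [Tier III Holder (paragraph 10)? yes] AND [not a Class-B Applicant (paragraph 17)? no] → not satisfied.
paragraph 9 — Class-K Practitioner: [the applicant's principal place of practice is outside the jurisdiction? yes] OR [the applicant does not hold indemnity cover? yes] → satisfied.
paragraph 2 — Certified Applicant: [the applicant has paid the renewal levy? yes] OR [the applicant has not completed the prescribed ethics module? no] → satisfied.
paragraph 3 — Restricted Graduate: [not a Class-K Practitioner (paragraph 9)? no] OR [Certified Applicant (paragraph 2)? yes] OR [the applicant has never been admitted in a reciprocal jurisdiction? no] → satisfied.
paragraph 15 — Scheduled Person: [the applicant does not hold a recognised first degree? yes] AND [not a Critical Applicant (paragraph 7)? yes] AND [Restricted Graduate (paragraph 3)? yes] → satisfied.
paragraph 12 — Senior Applicant: [the applicant has paid the renewal levy? yes] OR [the applicant has passed the Part V examination? no] → satisfied.
paragraph 16 — Restricted Person: [the applicant has not paid the renewal levy? no] OR [the applicant's principal place of practice is outside the jurisdiction? yes] → satisfied.
paragraph 1 — Permitted Practitioner: the applicant holds indemnity cover? no; Senior Applicant (paragraph 12)? yes; not a Restricted Person (paragraph 16)? no — 1 of 3 hold (need ≥2) → not satisfied.
paragraph 14 — Tier IV Person: [the applicant has passed the Part V examination? no] OR [the applicant holds a recognised first degree? no] → not satisfied.
paragraph 11 — Tier I Practitioner: [Permitted Practitioner (paragraph 1)? no] OR [Tier IV Person (paragraph 14)? no] → not satisfied.
paragraph 8 — Provisional Graduate: [Scheduled Person (paragraph 15)? yes] AND [not a Tier I Practitioner (paragraph 11)? yes] → satisfied.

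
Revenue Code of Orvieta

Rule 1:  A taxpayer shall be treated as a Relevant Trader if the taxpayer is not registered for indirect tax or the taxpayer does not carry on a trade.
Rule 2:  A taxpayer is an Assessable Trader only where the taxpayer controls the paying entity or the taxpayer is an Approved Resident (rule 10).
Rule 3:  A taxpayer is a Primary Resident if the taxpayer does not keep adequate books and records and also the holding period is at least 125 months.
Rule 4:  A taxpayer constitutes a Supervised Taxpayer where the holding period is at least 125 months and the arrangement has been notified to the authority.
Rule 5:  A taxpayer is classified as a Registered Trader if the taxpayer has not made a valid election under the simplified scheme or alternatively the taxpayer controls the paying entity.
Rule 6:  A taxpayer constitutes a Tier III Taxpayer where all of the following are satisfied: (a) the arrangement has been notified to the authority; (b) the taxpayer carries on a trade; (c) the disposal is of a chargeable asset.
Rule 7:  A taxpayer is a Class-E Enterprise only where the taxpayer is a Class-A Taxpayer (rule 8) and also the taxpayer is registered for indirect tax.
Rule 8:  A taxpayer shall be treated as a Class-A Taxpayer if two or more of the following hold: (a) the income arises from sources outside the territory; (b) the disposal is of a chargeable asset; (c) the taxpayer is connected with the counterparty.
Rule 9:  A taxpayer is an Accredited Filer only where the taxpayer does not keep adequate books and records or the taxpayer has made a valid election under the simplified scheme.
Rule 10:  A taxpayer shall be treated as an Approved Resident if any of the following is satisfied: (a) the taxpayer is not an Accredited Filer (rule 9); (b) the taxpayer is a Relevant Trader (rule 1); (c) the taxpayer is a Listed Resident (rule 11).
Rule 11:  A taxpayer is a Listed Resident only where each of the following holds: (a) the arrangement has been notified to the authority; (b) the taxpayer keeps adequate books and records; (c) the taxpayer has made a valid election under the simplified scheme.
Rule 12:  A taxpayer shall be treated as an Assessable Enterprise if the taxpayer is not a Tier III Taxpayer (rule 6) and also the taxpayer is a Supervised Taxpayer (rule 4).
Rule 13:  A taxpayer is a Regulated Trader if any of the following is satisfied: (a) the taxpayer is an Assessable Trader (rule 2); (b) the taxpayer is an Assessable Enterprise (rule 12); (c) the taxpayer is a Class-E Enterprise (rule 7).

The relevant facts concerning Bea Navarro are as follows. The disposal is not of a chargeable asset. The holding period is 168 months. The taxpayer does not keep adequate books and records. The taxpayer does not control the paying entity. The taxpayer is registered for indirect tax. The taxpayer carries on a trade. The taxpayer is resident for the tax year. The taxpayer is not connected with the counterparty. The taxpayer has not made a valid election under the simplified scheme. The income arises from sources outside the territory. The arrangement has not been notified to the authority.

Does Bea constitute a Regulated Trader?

No

rule 9 — Accredited Filer: [the taxpayer does not keep adequate books and records? yes] OR [the taxpayer has made a valid election under the simplified scheme? no] → satisfied.
rule 1 — Relevant Trader: [the taxpayer is not registered for indirect tax? no] OR [the taxpayer does not carry on a trade? no] → not satisfied.
rule 11 — Listed Resident: [the arrangement has been notified to the authority? no] AND [the taxpayer keeps adequate books and records? no] AND [the taxpayer has made a valid election under the simplified scheme? no] → not satisfied.
rule 10 — Approved Resident: [not an Accredited Filer (rule 9)? no] OR [Relevant Trader (rule 1)? no] OR [Listed Resident (rule 11)? no] → not satisfied.
rule 2 — Assessable Trader: [the taxpayer controls the paying entity? no] OR [Approved Resident (rule 10)? no] → not satisfied.
rule 6 — Tier III Taxpayer: [the arrangement has been notified to the authority? no] AND [the taxpayer carries on a trade? yes] AND [the disposal is of a chargeable asset? no] → not satisfied.
rule 4 — Supervised Taxpayer: [holding period: 168 months ≥ 125 months? yes] AND [the arrangement has been notified to the authority? no] → not satisfied.
rule 12 — Assessable Enterprise: [not a Tier III Taxpayer (rule 6)? yes] AND [Supervised Taxpayer (rule 4)? no] → not satisfied.
rule 8 — Class-A Taxpayer: the income arises from sources outside the territory? yes; the disposal is of a chargeable asset? no; the taxpayer is connected with the counterparty? no — 1 of 3 hold (need ≥2) → not satisfied.
rule 7 — Class-E Enterprise: [Class-A Taxpayer (rule 8)? no] AND [the taxpayer is registered for indirect tax? yes] → not satisfied.
rule 13 — Regulated Trader: [Assessable Trader (rule 2)? no] OR [Assessable Enterprise (rule 12)? no] OR [Class-E Enterprise (rule 7)? no] → not satisfied.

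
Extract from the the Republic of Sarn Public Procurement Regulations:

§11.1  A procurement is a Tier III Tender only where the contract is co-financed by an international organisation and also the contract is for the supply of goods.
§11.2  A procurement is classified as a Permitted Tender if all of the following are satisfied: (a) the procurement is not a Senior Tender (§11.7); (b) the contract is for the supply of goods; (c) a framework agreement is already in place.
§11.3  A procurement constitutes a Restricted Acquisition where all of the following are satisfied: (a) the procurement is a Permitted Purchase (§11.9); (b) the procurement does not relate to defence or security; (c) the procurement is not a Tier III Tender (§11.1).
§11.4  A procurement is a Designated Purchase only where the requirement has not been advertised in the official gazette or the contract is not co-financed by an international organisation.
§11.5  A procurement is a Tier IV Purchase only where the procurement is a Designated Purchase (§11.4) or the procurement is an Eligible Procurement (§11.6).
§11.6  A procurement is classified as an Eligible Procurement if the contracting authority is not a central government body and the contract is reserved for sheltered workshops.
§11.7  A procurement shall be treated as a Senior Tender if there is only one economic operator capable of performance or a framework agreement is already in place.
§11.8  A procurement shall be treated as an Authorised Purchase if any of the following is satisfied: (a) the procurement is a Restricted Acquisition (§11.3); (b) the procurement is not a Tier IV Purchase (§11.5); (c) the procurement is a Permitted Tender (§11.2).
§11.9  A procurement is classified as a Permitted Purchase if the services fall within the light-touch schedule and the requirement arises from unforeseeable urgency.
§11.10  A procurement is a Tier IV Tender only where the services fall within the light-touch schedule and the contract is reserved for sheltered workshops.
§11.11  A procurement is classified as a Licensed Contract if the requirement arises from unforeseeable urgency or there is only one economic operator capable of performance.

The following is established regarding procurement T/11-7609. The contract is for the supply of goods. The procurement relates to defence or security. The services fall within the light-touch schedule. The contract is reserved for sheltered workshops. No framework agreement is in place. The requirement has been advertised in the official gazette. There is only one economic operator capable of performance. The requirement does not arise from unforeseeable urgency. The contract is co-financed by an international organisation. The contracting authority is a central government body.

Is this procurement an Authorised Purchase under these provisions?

§11.9 — Permitted Purchase: [the services fall within the light-touch schedule? yes] AND [the requirement arises from unforeseeable urgency? no] → not satisfied.
§11.1 — Tier III Tender: [the contract is co-financed by an international organisation? yes] AND [the contract is for the supply of goods? yes] → satisfied.
§11.3 — Restricted Acquisition: [Permitted Purchase (§11.9)? no] AND [the procurement does not relate to defence or security? no] AND [not a Tier III Tender (§11.1)? no] → not satisfied.
§11.4 — Designated Purchase: [the requirement has not been advertised in the official gazette? no] OR [the contract is not co-financed by an international organisation? no] → not satisfied.
§11.6 — Eligible Procurement: [the contracting authority is not a central government body? no] AND [the contract is reserved for sheltered workshops? yes] → not satisfied.
§11.5 — Tier IV Purchase: [Designated Purchase (§11.4)? no] OR [Eligible Procurement (§11.6)? no] → not satisfied.
§11.7 — Senior Tender: [there is only one economic operator capable of performance? yes] OR [a framework agreement is already in place? no] → satisfied.
§11.2 — Permitted Tender: [not a Senior Tender (§11.7)? no] AND [the contract is for the supply of goods? yes] AND [a framework agreement is already in place? no] → not satisfied.
§11.8 — Authorised Purchase: [Restricted Acquisition (§11.3)? no] OR [not a Tier IV Purchase (§11.5)? yes] OR [Permitted Tender (§11.2)? no] → satisfied.

Yes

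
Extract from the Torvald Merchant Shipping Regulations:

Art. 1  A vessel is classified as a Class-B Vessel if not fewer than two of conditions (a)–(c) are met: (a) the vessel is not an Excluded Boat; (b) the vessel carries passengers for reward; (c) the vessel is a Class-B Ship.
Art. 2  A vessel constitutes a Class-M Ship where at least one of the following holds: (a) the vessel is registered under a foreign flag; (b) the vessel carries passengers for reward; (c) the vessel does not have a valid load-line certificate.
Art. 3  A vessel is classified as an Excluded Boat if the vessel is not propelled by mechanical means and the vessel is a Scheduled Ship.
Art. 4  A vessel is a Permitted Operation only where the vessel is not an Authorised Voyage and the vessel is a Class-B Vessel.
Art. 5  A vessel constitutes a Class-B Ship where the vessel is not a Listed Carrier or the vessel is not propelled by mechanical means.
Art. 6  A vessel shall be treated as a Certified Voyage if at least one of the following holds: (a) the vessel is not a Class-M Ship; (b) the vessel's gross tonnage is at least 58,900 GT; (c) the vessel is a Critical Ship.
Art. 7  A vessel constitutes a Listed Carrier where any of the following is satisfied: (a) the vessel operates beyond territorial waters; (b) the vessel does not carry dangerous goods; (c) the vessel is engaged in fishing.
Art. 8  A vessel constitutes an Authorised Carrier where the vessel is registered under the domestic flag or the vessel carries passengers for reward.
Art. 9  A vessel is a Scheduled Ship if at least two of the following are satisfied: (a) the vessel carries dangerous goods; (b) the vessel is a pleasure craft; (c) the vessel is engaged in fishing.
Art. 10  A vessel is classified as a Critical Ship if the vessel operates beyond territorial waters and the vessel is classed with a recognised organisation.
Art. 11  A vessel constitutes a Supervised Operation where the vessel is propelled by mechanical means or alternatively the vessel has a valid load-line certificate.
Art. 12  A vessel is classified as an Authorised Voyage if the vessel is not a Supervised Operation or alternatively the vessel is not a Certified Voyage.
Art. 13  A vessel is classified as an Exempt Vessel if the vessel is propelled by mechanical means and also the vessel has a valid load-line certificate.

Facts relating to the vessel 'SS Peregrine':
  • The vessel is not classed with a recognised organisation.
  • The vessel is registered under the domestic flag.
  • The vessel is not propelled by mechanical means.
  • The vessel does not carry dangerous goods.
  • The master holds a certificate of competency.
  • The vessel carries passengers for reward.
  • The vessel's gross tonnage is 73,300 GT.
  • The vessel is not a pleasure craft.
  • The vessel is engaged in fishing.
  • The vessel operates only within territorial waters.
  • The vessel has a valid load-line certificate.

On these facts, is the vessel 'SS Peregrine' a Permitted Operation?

Yes

article 11 — Supervised Operation: [the vessel is propelled by mechanical means? no] OR [the vessel has a valid load-line certificate? yes] → satisfied.
article 2 — Class-M Ship: [the vessel is registered under a foreign flag? no] OR [the vessel carries passengers for reward? yes] OR [the vessel does not have a valid load-line certificate? no] → satisfied.
article 10 — Critical Ship: [the vessel operates beyond territorial waters? no] AND [the vessel is classed with a recognised organisation? no] → not satisfied.
article 6 — Certified Voyage: [not a Class-M Ship (article 2)? no] OR [vessel's gross tonnage: 73,300 GT ≥ 58,900 GT? yes] OR [Critical Ship (article 10)? no] → satisfied.
article 12 — Authorised Voyage: [not a Supervised Operation (article 11)? no] OR [not a Certified Voyage (article 6)? no] → not satisfied.
article 9 — Scheduled Ship: the vessel carries dangerous goods? no; the vessel is a pleasure craft? no; the vessel is engaged in fishing? yes — 1 of 3 hold (need ≥2) → not satisfied.
article 3 — Excluded Boat: [the vessel is not propelled by mechanical means? yes] AND [Scheduled Ship (article 9)? no] → not satisfied.
article 7 — Listed Carrier: [the vessel operates beyond territorial waters? no] OR [the vessel does not carry dangerous goods? yes] OR [the vessel is engaged in fishing? yes] → satisfied.
article 5 — Class-B Ship: [not a Listed Carrier (article 7)? no] OR [the vessel is not propelled by mechanical means? yes] → satisfied.
article 1 — Class-B Vessel: not an Excluded Boat (article 3)? yes; the vessel carries passengers for reward? yes; Class-B Ship (article 5)? yes — 3 of 3 hold (need ≥2) → satisfied.
article 4 — Permitted Operation: [not an Authorised Voyage (article 12)? yes] AND [Class-B Vessel (article 1)? yes] → satisfied.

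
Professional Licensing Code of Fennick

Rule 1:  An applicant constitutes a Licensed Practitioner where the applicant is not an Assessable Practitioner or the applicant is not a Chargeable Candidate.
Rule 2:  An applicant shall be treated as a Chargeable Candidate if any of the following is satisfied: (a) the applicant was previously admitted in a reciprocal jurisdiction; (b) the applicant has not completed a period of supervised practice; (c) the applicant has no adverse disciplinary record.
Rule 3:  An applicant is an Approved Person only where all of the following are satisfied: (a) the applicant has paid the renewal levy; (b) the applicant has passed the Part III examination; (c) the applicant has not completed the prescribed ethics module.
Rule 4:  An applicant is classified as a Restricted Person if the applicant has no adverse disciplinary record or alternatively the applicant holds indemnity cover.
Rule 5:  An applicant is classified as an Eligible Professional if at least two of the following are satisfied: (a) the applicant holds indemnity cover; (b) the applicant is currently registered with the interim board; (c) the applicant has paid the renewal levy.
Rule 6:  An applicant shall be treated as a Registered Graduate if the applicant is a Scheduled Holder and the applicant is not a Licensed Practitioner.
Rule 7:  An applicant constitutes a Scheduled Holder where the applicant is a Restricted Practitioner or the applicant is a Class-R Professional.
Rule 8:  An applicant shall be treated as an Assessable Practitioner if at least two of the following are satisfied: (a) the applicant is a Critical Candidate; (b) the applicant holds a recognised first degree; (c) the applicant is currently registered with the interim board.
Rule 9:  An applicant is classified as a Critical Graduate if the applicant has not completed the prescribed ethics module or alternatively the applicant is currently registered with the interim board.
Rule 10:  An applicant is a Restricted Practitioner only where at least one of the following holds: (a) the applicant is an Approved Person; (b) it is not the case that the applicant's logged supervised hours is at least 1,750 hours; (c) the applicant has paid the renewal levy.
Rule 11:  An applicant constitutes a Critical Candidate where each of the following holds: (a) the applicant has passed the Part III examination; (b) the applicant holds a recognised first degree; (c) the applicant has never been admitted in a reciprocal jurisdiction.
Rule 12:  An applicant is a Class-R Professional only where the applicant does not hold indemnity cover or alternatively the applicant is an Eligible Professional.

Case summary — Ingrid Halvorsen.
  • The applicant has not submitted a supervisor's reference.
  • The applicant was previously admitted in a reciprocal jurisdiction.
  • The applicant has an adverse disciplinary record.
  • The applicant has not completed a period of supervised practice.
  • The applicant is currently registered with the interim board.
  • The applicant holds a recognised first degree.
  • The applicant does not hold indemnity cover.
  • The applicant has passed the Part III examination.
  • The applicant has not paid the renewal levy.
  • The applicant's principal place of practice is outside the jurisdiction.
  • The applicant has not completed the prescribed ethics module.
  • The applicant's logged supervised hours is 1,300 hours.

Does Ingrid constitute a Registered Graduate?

rule 3 — Approved Person: [the applicant has paid the renewal levy? no] AND [the applicant has passed the Part III examination? yes] AND [the applicant has not completed the prescribed ethics module? yes] → not satisfied.
rule 10 — Restricted Practitioner: [Approved Person (rule 3)? no] OR [applicant's logged supervised hours: 1,300 hours ≥ 1,750 hours? no, so negated condition yes] OR [the applicant has paid the renewal levy? no] → satisfied.
rule 5 — Eligible Professional: the applicant holds indemnity cover? no; the applicant is currently registered with the interim board? yes; the applicant has paid the renewal levy? no — 1 of 3 hold (need ≥2) → not satisfied.
rule 12 — Class-R Professional: [the applicant does not hold indemnity cover? yes] OR [Eligible Professional (rule 5)? no] → satisfied.
rule 7 — Scheduled Holder: [Restricted Practitioner (rule 10)? yes] OR [Class-R Professional (rule 12)? yes] → satisfied.
rule 11 — Critical Candidate: [the applicant has passed the Part III examination? yes] AND [the applicant holds a recognised first degree? yes] AND [the applicant has never been admitted in a reciprocal jurisdiction? no] → not satisfied.
rule 8 — Assessable Practitioner: Critical Candidate (rule 11)? no; the applicant holds a recognised first degree? yes; the applicant is currently registered with the interim board? yes — 2 of 3 hold (need ≥2) → satisfied.
rule 2 — Chargeable Candidate: [the applicant was previously admitted in a reciprocal jurisdiction? yes] OR [the applicant has not completed a period of supervised practice? yes] OR [the applicant has no adverse disciplinary record? no] → satisfied.
rule 1 — Licensed Practitioner: [not an Assessable Practitioner (rule 8)? no] OR [not a Chargeable Candidate (rule 2)? no] → not satisfied.
rule 6 — Registered Graduate: [Scheduled Holder (rule 7)? yes] AND [not a Licensed Practitioner (rule 1)? yes] → satisfied.

Yes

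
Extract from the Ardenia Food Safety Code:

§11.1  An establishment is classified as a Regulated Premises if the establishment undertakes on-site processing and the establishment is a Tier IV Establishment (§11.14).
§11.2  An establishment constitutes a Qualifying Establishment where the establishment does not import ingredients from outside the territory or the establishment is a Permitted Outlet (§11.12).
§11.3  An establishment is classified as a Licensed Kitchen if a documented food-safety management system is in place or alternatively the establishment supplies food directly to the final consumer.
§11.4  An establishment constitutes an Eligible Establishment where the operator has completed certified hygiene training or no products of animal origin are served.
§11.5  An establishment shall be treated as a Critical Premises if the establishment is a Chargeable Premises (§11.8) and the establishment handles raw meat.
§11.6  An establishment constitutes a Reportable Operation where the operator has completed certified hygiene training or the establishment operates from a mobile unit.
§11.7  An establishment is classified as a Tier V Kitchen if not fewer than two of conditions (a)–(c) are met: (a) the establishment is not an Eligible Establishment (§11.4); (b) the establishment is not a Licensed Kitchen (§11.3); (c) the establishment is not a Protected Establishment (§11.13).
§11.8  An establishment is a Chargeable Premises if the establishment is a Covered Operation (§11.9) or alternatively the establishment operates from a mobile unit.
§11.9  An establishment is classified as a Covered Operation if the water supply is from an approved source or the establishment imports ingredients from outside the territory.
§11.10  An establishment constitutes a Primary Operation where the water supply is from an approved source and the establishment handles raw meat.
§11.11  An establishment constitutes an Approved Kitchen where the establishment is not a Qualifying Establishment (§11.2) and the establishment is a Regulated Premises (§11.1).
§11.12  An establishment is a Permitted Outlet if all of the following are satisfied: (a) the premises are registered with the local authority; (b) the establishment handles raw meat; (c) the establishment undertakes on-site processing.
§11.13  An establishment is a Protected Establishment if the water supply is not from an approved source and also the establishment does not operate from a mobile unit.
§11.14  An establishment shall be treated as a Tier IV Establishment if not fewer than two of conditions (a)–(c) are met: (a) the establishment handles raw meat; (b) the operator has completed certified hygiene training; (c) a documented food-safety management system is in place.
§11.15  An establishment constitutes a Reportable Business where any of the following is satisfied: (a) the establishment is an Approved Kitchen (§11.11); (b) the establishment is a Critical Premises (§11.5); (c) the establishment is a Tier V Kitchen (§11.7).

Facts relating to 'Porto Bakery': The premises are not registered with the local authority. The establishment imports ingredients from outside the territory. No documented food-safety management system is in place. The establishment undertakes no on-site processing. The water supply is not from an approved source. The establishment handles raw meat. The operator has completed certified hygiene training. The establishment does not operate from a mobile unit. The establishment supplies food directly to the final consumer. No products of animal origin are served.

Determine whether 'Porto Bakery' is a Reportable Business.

Yes

§11.12 — Permitted Outlet: [the premises are registered with the local authority? no] AND [the establishment handles raw meat? yes] AND [the establishment undertakes on-site processing? no] → not satisfied.
§11.2 — Qualifying Establishment: [the establishment does not import ingredients from outside the territory? no] OR [Permitted Outlet (§11.12)? no] → not satisfied.
§11.14 — Tier IV Establishment: the establishment handles raw meat? yes; the operator has completed certified hygiene training? yes; a documented food-safety management system is in place? no — 2 of 3 hold (need ≥2) → satisfied.
§11.1 — Regulated Premises: [the establishment undertakes on-site processing? no] AND [Tier IV Establishment (§11.14)? yes] → not satisfied.
§11.11 — Approved Kitchen: [not a Qualifying Establishment (§11.2)? yes] AND [Regulated Premises (§11.1)? no] → not satisfied.
§11.9 — Covered Operation: [the water supply is from an approved source? no] OR [the establishment imports ingredients from outside the territory? yes] → satisfied.
§11.8 — Chargeable Premises: [Covered Operation (§11.9)? yes] OR [the establishment operates from a mobile unit? no] → satisfied.
§11.5 — Critical Premises: [Chargeable Premises (§11.8)? yes] AND [the establishment handles raw meat? yes] → satisfied.
§11.4 — Eligible Establishment: [the operator has completed certified hygiene training? yes] OR [no products of animal origin are served? yes] → satisfied.
§11.3 — Licensed Kitchen: [a documented food-safety management system is in place? no] OR [the establishment supplies food directly to the final consumer? yes] → satisfied.
§11.13 — Protected Establishment: [the water supply is not from an approved source? yes] AND [the establishment does not operate from a mobile unit? yes] → satisfied.
§11.7 — Tier V Kitchen: not an Eligible Establishment (§11.4)? no; not a Licensed Kitchen (§11.3)? no; not a Protected Establishment (§11.13)? no — 0 of 3 hold (need ≥2) → not satisfied.
§11.15 — Reportable Business: [Approved Kitchen (§11.11)? no] OR [Critical Premises (§11.5)? yes] OR [Tier V Kitchen (§11.7)? no] → satisfied.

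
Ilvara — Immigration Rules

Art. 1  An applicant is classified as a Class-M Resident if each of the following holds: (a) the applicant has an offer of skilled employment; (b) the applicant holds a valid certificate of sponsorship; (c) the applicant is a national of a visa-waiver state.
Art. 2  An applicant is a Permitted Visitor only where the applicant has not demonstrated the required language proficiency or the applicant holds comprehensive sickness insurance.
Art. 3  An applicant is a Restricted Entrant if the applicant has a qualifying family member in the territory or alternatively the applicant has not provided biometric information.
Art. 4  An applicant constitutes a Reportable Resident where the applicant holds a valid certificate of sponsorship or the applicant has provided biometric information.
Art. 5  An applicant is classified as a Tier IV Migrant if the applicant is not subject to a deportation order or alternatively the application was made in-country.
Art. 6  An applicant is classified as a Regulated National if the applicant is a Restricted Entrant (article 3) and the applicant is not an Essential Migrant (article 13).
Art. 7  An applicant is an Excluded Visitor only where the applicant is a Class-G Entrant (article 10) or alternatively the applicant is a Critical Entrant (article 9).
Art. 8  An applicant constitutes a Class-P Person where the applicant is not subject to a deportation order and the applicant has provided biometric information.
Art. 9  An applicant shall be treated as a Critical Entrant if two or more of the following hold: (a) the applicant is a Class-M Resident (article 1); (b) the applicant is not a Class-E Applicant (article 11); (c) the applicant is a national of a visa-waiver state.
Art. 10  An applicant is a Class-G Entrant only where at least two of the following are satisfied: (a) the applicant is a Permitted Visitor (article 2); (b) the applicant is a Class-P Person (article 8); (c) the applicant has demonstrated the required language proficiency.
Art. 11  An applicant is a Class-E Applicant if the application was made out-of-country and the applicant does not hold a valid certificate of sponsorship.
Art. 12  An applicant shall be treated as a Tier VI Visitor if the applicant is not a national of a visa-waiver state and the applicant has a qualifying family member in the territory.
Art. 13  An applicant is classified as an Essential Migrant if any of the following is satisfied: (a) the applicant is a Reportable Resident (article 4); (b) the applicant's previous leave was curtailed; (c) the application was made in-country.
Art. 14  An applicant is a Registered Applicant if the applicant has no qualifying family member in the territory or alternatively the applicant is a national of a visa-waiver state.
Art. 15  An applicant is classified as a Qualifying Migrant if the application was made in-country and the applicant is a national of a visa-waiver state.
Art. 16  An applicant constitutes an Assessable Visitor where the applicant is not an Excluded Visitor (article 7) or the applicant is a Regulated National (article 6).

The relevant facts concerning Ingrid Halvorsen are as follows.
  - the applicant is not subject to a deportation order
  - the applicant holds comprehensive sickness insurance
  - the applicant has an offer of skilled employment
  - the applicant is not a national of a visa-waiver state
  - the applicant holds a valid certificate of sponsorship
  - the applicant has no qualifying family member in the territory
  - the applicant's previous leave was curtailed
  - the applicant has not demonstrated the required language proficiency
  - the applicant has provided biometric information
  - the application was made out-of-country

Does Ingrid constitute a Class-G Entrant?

Under article 2: the applicant has not demonstrated the required language proficiency? yes; or the applicant holds comprehensive sickness insurance? yes. So the applicant is a Permitted Visitor.
Under article 8: the applicant is not subject to a deportation order? yes; and the applicant has provided biometric information? yes. So the applicant is a Class-P Person.
Under article 10: Permitted Visitor (article 2)? yes; Class-P Person (article 8)? yes; the applicant has demonstrated the required language proficiency? no — 2 of 3 hold (need ≥2) → satisfied.

Yes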